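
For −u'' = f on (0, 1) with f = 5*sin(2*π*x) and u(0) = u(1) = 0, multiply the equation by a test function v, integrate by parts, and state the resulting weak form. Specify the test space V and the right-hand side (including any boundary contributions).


V = H^1_0(0, 1) (so v(0) = v(1) = 0); weak form: ∫_0^1 u'v' dx = ∫_0^1 (5*sin(2*π*x)) v dx for all v ∈ V.

Multiply both sides by a test function v and integrate from 0 to 1:
  ∫_0^1 −u''(x) v(x) dx = ∫_0^1 f(x) v(x) dx.
Integrate the LHS by parts once:
  ∫_0^1 −u'' v dx = −[u'(x) v(x)]_0^1 + ∫_0^1 u'(x) v'(x) dx.
Thus ∫_0^1 u'(x) v'(x) dx = ∫_0^1 f(x) v(x) dx + [u'(x) v(x)]_0^1.
Choose V so that boundary terms are either known or forced to vanish.
u is Dirichlet: u(0) = u(1) = 0. Let V = H^1_0(0, 1); then v(0) = v(1) = 0, and [u' v]_0^1 = 0.
Weak formulation: find u (satisfying any essential BC) such that ∫_0^1 u'(x) v'(x) dx = ∫_0^1 f v dx for all v ∈ V.
Substituting f(x) = 5*sin(2*π*x), the right-hand side is ∫_0^1 (5*sin(2*π*x)) v dx.


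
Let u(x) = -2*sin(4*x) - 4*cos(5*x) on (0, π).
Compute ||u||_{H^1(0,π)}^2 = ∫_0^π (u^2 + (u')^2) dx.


||u||_{H^1(0,π)}^2 = -3328/9 + 242*π

u'(x) = 20*sin(5*x) - 8*cos(4*x).
Expand u² and (u')² and integrate term by term on (0, π), using: for integers n ≥ 1, ∫_0^π sin²(nx) dx = ∫_0^π cos²(nx) dx = π/2; for n ≠ n', ∫_0^π sin(nx)sin(n'x) dx = ∫_0^π cos(nx)cos(n'x) dx = 0; and by product-to-sum, ∫_0^π sin(nx)cos(n'x) dx = ½∫_0^π [sin((n+n')x) + sin((n−n')x)] dx, which is 0 when n+n' is even and 2n/(n²−n'²) when n+n' is odd (it need not vanish on (0, π)).
  u² squared terms: (-4)²·∫cos(5x)² dx = 16·π/2 = 8*π;  (-2)²·∫sin(4x)² dx = 4·π/2 = 2*π.
  u² cross terms: 2·(-4)·(-2)·∫cos(5x)·sin(4x) dx = 16·(-8/9) = -128/9.
  So ∫_0^π u² dx = 8*π + 2*π − 128/9 = -128/9 + 10*π.
  (u')² squared terms: (-8)²·∫cos(4x)² dx = 64·π/2 = 32*π;  (20)²·∫sin(5x)² dx = 400·π/2 = 200*π.
  (u')² cross terms: 2·(-8)·(20)·∫cos(4x)·sin(5x) dx = -320·(10/9) = -3200/9.
  So ∫_0^π (u')² dx = 32*π + 200*π − 3200/9 = -3200/9 + 232*π.
||u||_{H^1}^2 = (-128/9 + 10*π) + (-3200/9 + 232*π) = -3328/9 + 242*π.


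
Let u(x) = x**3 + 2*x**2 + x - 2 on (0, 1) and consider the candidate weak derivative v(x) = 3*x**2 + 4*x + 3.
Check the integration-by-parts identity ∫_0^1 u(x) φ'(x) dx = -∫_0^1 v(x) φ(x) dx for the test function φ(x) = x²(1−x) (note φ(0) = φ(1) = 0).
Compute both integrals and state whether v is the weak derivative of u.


LHS = -23/60, RHS = -11/20. No, v is not the weak derivative of u.

u(x) = x**3 + 2*x**2 + x - 2, classical derivative u'(x) = 3*x**2 + 4*x + 1.
φ(x) = x²(1−x), so φ'(x) = x*(2 - 3*x).
Note φ(0) = φ(1) = 0, so the boundary term u·φ vanishes.
LHS = ∫_0^1 u(x) φ'(x) dx = ∫_0^1 (-3*x^5 - 4*x^4 + x^3 + 8*x^2 - 4*x) dx. Term by term:
  ∫_0^1 -3*x^5 dx = -1/2;  ∫_0^1 -4*x^4 dx = -4/5;  ∫_0^1 x^3 dx = 1/4;
  ∫_0^1 8*x^2 dx = 8/3;  ∫_0^1 -4*x dx = -2.
Sum: -1/2 − 4/5 + 1/4 + 8/3 − 2 = -23/60.
So LHS = -23/60.
∫_0^1 v(x) φ(x) dx = ∫_0^1 (-3*x^5 - x^4 + x^3 + 3*x^2) dx. Term by term:
  ∫_0^1 -3*x^5 dx = -1/2;  ∫_0^1 -x^4 dx = -1/5;  ∫_0^1 x^3 dx = 1/4;
  ∫_0^1 3*x^2 dx = 1.
Sum: -1/2 − 1/5 + 1/4 + 1 = 11/20.
So RHS = -∫_0^1 v(x) φ(x) dx = -11/20.
LHS − RHS = 1/6 ≠ 0, so the identity fails.
(For a valid weak derivative the identity must hold for EVERY test function, in particular this one. The failure shows v is NOT the weak derivative of u.)
Correct weak derivative would be u'(x) = 3*x**2 + 4*x + 1.


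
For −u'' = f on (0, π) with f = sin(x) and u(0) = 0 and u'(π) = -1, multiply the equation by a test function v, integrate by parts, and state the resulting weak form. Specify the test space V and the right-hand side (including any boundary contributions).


V = {v ∈ H^1(0, π) : v(0) = 0} (test functions vanish at x = 0 where u is specified); weak form: ∫_0^π u'v' dx = ∫_0^π (sin(x)) v dx − v(π) for all v ∈ V.

Multiply both sides by a test function v and integrate from 0 to π:
  ∫_0^π −u''(x) v(x) dx = ∫_0^π f(x) v(x) dx.
Integrate the LHS by parts once:
  ∫_0^π −u'' v dx = −[u'(x) v(x)]_0^π + ∫_0^π u'(x) v'(x) dx.
Thus ∫_0^π u'(x) v'(x) dx = ∫_0^π f(x) v(x) dx + [u'(x) v(x)]_0^π.
Choose V so that boundary terms are either known or forced to vanish.
Mixed BC: u(0) = 0 (Dirichlet) and u'(π) = -1 (Neumann). Define V = {v ∈ H^1(0, π) : v(0) = 0}. Then [u' v]_0^π = u'(π)·v(π) − u'(0)·0 = − v(π).
Weak formulation: find u (satisfying any essential BC) such that ∫_0^π u'(x) v'(x) dx = ∫_0^π f v dx − v(π) for all v ∈ V (Dirichlet at 0 absorbed into V; Neumann datum at x = π contributes the boundary term).
Substituting f(x) = sin(x), the right-hand side is ∫_0^π (sin(x)) v dx − v(π).


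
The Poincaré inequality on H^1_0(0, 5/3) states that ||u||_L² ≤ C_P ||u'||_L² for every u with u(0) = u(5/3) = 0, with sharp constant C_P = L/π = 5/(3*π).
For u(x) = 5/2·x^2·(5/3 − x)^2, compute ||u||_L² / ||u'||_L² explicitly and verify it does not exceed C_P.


||u||_L² / ||u'||_L² = 5*sqrt(3)/18 < C_P = 5/(3*π).

u(x) = 5/2·x^2·(5/3 − x)^2, so u'(x) = 5*x*(3*x - 5)*(6*x - 5)/9.
u(x) = 5/2·x^2·(5/3 − x)^2 vanishes at x = 0 and x = 5/3, so u ∈ H^1_0(0, 5/3). Differentiate via the product rule and integrate the resulting polynomials term by term.
  ∫_0^5/3 u² dx = ∫_0^5/3 (25*x^8/4 - 125*x^7/3 + 625*x^6/6 - 3125*x^5/27 + 15625*x^4/324) dx. Term by term:
    ∫_0^5/3 25*x^8/4 dx = 48828125/708588;  ∫_0^5/3 -125*x^7/3 dx = -48828125/157464;  ∫_0^5/3 625*x^6/6 dx = 48828125/91854;
    ∫_0^5/3 -3125*x^5/27 dx = -48828125/118098;  ∫_0^5/3 15625*x^4/324 dx = 9765625/78732.
  Sum: 48828125/708588 − 48828125/157464 + 48828125/91854 − 48828125/118098 + 9765625/78732 = 9765625/9920232.
  ∫_0^5/3 (u')² dx = ∫_0^5/3 (100*x^6 - 500*x^5 + 8125*x^4/9 - 6250*x^3/9 + 15625*x^2/81) dx. Term by term:
    ∫_0^5/3 100*x^6 dx = 7812500/15309;  ∫_0^5/3 -500*x^5 dx = -3906250/2187;  ∫_0^5/3 8125*x^4/9 dx = 5078125/2187;
    ∫_0^5/3 -6250*x^3/9 dx = -1953125/1458;  ∫_0^5/3 15625*x^2/81 dx = 1953125/6561.
  Sum: 7812500/15309 − 3906250/2187 + 5078125/2187 − 1953125/1458 + 1953125/6561 = 390625/91854.
∫_0^5/3 u² dx = 9765625/9920232, so ||u||_L² = 3125*sqrt(42)/20412.
∫_0^5/3 (u')² dx = 390625/91854, so ||u'||_L² = 625*sqrt(14)/1134.
Ratio ||u||_L² / ||u'||_L² = 5*sqrt(3)/18.
Sharp Poincaré constant on H^1_0(0, 5/3) is C_P = L/π = 5/(3*π), achieved by sin(3*π/5·x).
A polynomial bump cannot attain the sharp Poincaré constant (only the first sine eigenfunction does), so the ratio is strictly less than C_P, consistent with ||u||_L² ≤ C_P ||u'||_L².


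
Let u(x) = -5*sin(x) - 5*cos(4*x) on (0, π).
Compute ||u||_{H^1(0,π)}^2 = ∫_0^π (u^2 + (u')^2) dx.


||u||_{H^1(0,π)}^2 = -340/3 + 475*π/2

u'(x) = 20*sin(4*x) - 5*cos(x).
Expand u² and (u')² and integrate term by term on (0, π), using: for integers n ≥ 1, ∫_0^π sin²(nx) dx = ∫_0^π cos²(nx) dx = π/2; for n ≠ n', ∫_0^π sin(nx)sin(n'x) dx = ∫_0^π cos(nx)cos(n'x) dx = 0; and by product-to-sum, ∫_0^π sin(nx)cos(n'x) dx = ½∫_0^π [sin((n+n')x) + sin((n−n')x)] dx, which is 0 when n+n' is even and 2n/(n²−n'²) when n+n' is odd (it need not vanish on (0, π)).
  u² squared terms: (-5)²·∫cos(4x)² dx = 25·π/2 = 25*π/2;  (-5)²·∫sin(x)² dx = 25·π/2 = 25*π/2.
  u² cross terms: 2·(-5)·(-5)·∫cos(4x)·sin(x) dx = 50·(-2/15) = -20/3.
  So ∫_0^π u² dx = 25*π/2 + 25*π/2 − 20/3 = -20/3 + 25*π.
  (u')² squared terms: (-5)²·∫cos(x)² dx = 25·π/2 = 25*π/2;  (20)²·∫sin(4x)² dx = 400·π/2 = 200*π.
  (u')² cross terms: 2·(-5)·(20)·∫cos(x)·sin(4x) dx = -200·(8/15) = -320/3.
  So ∫_0^π (u')² dx = 25*π/2 + 200*π − 320/3 = -320/3 + 425*π/2.
||u||_{H^1}^2 = (-20/3 + 25*π) + (-320/3 + 425*π/2) = -340/3 + 475*π/2.


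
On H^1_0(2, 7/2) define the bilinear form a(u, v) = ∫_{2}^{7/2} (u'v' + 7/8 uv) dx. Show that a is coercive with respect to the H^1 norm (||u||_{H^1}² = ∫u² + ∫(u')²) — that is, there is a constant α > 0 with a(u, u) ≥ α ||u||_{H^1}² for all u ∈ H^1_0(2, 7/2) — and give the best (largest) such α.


α = (63 + 32*π^2)/(8*(9 + 4*π^2))

Coercivity of a(·,·) on H^1_0(2, 7/2) means a(u, u) ≥ α ||u||_{H^1}² for every u ∈ H^1_0.
The interval has length L = 3/2, and Poincaré/coercivity depend only on L. Here a(u, u) = ∫(u')² + (7/8)·∫u².
Here 0 < c = 7/8 < 1. The condition a(u,u) ≥ α||u||_{H^1}² reads (1−α)∫(u')² ≥ (α−c)∫u². Any admissible α is ≤ 1 (rapidly oscillating u have ∫u²/∫(u')² → 0), and α = 1 would force 0 ≥ (1−c)∫u², impossible since c < 1; so 1−α > 0. By the sharp Poincaré inequality on H^1_0 of an interval of length L, ∫(u')² ≥ (π/L)²∫u² with equality for the first sine mode sin(π(x−x₀)/L) (x₀ the left endpoint), so the inequality holds for all u iff (1−α)(π/L)² ≥ α − c, i.e. α ≤ ((π/L)² + c)/((π/L)² + 1) = (1 + c(L/π)²)/(1 + (L/π)²). With (π/L)² = 4*π^2/9 and c = 7/8, the largest admissible constant is α = ((π/L)² + c)/((π/L)² + 1).
Simplifying, α = (63 + 32*π^2)/(8*(9 + 4*π^2)).


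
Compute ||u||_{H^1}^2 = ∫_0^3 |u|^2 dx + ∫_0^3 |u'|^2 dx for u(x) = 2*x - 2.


||u||_{H^1}^2 = 24

The H^1 norm (squared) on an interval (0, L) is
  ||u||_{H^1}^2 = ∫_0^L u(x)^2 dx + ∫_0^L u'(x)^2 dx.
Compute u'(x) = 2.
Then u(x)^2 = 4*x**2 - 8*x + 4 and u'(x)^2 = 4.
Integrate each monomial from 0 to 3 using ∫_0^3 c·x^n dx = c·3^(n+1)/(n+1):
  ∫_0^3 u(x)^2 dx = ∫_0^3 (4*x^2 - 8*x + 4) dx. Term by term:
    ∫_0^3 4*x^2 dx = 36;  ∫_0^3 -8*x dx = -36;  ∫_0^3 4 dx = 12.
  Sum: 36 − 36 + 12 = 12.
  ∫_0^3 u'(x)^2 dx = ∫_0^3 (4) dx. Term by term:
    ∫_0^3 4 dx = 12.
Adding: ||u||_{H^1}^2 = 12 + 12 = 24.


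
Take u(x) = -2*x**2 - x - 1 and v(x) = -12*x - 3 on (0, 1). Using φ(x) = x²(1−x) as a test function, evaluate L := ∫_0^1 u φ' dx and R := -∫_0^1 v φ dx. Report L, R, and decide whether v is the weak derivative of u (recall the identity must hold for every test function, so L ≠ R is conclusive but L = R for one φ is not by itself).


LHS = 17/60, RHS = 17/20. No, v is not the weak derivative of u.

u(x) = -2*x**2 - x - 1, classical derivative u'(x) = -4*x - 1.
φ(x) = x²(1−x), so φ'(x) = x*(2 - 3*x).
Note φ(0) = φ(1) = 0, so the boundary term u·φ vanishes.
LHS = ∫_0^1 u(x) φ'(x) dx = ∫_0^1 (6*x^4 - x^3 + x^2 - 2*x) dx. Term by term:
  ∫_0^1 6*x^4 dx = 6/5;  ∫_0^1 -x^3 dx = -1/4;  ∫_0^1 x^2 dx = 1/3;
  ∫_0^1 -2*x dx = -1.
Sum: 6/5 − 1/4 + 1/3 − 1 = 17/60.
So LHS = 17/60.
∫_0^1 v(x) φ(x) dx = ∫_0^1 (12*x^4 - 9*x^3 - 3*x^2) dx. Term by term:
  ∫_0^1 12*x^4 dx = 12/5;  ∫_0^1 -9*x^3 dx = -9/4;  ∫_0^1 -3*x^2 dx = -1.
Sum: 12/5 − 9/4 − 1 = -17/20.
So RHS = -∫_0^1 v(x) φ(x) dx = 17/20.
LHS − RHS = -17/30 ≠ 0, so the identity fails.
(For a valid weak derivative the identity must hold for EVERY test function, in particular this one. The failure shows v is NOT the weak derivative of u.)
Correct weak derivative would be u'(x) = -4*x - 1.


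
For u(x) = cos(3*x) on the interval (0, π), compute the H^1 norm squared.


||u||_{H^1(0,π)}^2 = 5*π

u'(x) = -3*sin(3*x).
Expand u² and (u')² and integrate term by term on (0, π), using: for integers n ≥ 1, ∫_0^π sin²(nx) dx = ∫_0^π cos²(nx) dx = π/2; for n ≠ n', ∫_0^π sin(nx)sin(n'x) dx = ∫_0^π cos(nx)cos(n'x) dx = 0; and by product-to-sum, ∫_0^π sin(nx)cos(n'x) dx = ½∫_0^π [sin((n+n')x) + sin((n−n')x)] dx, which is 0 when n+n' is even and 2n/(n²−n'²) when n+n' is odd (it need not vanish on (0, π)).
  u² squared terms: (1)²·∫cos(3x)² dx = 1·π/2 = π/2.
  So ∫_0^π u² dx = π/2.
  (u')² squared terms: (-3)²·∫sin(3x)² dx = 9·π/2 = 9*π/2.
  So ∫_0^π (u')² dx = 9*π/2.
||u||_{H^1}^2 = (π/2) + (9*π/2) = 5*π.


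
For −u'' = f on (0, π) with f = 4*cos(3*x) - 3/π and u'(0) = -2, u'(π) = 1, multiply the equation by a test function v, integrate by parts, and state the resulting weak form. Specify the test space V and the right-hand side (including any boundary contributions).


V = H^1(0, π) (v unrestricted at boundary; u is determined up to an additive constant); weak form: ∫_0^π u'v' dx = ∫_0^π (4*cos(3*x) - 3/π) v dx + v(π) + 2·v(0) for all v ∈ V.

Multiply both sides by a test function v and integrate from 0 to π:
  ∫_0^π −u''(x) v(x) dx = ∫_0^π f(x) v(x) dx.
Integrate the LHS by parts once:
  ∫_0^π −u'' v dx = −[u'(x) v(x)]_0^π + ∫_0^π u'(x) v'(x) dx.
Thus ∫_0^π u'(x) v'(x) dx = ∫_0^π f(x) v(x) dx + [u'(x) v(x)]_0^π.
Choose V so that boundary terms are either known or forced to vanish.
u has inhomogeneous Neumann u'(0) = -2, u'(π) = 1. [u' v]_0^π = (1)·v(π) − (-2)·v(0) = v(π) + 2·v(0). Take V = H^1(0, π); boundary term becomes part of RHS.
Weak formulation: find u (satisfying any essential BC) such that ∫_0^π u'(x) v'(x) dx = ∫_0^π f v dx + v(π) + 2·v(0) for all v ∈ V (Neumann data are natural BCs: they enter the RHS as boundary terms).
Substituting f(x) = 4*cos(3*x) - 3/π, the right-hand side is ∫_0^π (4*cos(3*x) - 3/π) v dx + v(π) + 2·v(0).
Compatibility check (pure Neumann): taking v ≡ 1 ∈ V gives 0 = ∫_0^π f dx + (1) − (-2), i.e. ∫_0^π f dx must equal u'(0) − u'(π) = -3. Indeed ∫_0^π (4*cos(3*x) - 3/π) dx = -3, so the data are compatible. The solution is then unique only up to an additive constant (fix it e.g. by requiring ∫_0^π u dx = 0).


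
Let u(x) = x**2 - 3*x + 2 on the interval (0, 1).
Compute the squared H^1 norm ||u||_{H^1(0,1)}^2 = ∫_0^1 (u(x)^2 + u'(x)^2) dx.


||u||_{H^1}^2 = 161/30

The H^1 norm (squared) on an interval (0, L) is
  ||u||_{H^1}^2 = ∫_0^L u(x)^2 dx + ∫_0^L u'(x)^2 dx.
Compute u'(x) = 2*x - 3.
Then u(x)^2 = x**4 - 6*x**3 + 13*x**2 - 12*x + 4 and u'(x)^2 = 4*x**2 - 12*x + 9.
Integrate each monomial from 0 to 1 using ∫_0^1 c·x^n dx = c·1^(n+1)/(n+1):
  ∫_0^1 u(x)^2 dx = ∫_0^1 (x^4 - 6*x^3 + 13*x^2 - 12*x + 4) dx. Term by term:
    ∫_0^1 x^4 dx = 1/5;  ∫_0^1 -6*x^3 dx = -3/2;  ∫_0^1 13*x^2 dx = 13/3;
    ∫_0^1 -12*x dx = -6;  ∫_0^1 4 dx = 4.
  Sum: 1/5 − 3/2 + 13/3 − 6 + 4 = 31/30.
  ∫_0^1 u'(x)^2 dx = ∫_0^1 (4*x^2 - 12*x + 9) dx. Term by term:
    ∫_0^1 4*x^2 dx = 4/3;  ∫_0^1 -12*x dx = -6;  ∫_0^1 9 dx = 9.
  Sum: 4/3 − 6 + 9 = 13/3.
Adding: ||u||_{H^1}^2 = 31/30 + 13/3 = 161/30.


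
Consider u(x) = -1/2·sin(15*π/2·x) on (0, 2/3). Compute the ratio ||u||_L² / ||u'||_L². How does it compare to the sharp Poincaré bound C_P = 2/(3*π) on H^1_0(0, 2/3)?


||u||_L² / ||u'||_L² = 2/(15*π) < C_P = 2/(3*π).

u(x) = -1/2·sin(15*π/2·x), so u'(x) = -15*π*cos(15*π*x/2)/4.
Writing u(x) = A·sin(kπx/L) with A = -1/2 and k = 5, use ∫_0^L sin²(kπx/L) dx = L/2 and ∫_0^L cos²(kπx/L) dx = L/2.
u² = 1/4·sin²(15*π/2·x) and (u')² = 225*π^2/16·cos²(15*π/2·x), and each of sin², cos² integrates to L/2 = 1/3 over (0, 2/3).
∫_0^2/3 u² dx = 1/12, so ||u||_L² = sqrt(3)/6.
∫_0^2/3 (u')² dx = 75*π^2/16, so ||u'||_L² = 5*sqrt(3)*π/4.
Ratio ||u||_L² / ||u'||_L² = 2/(15*π).
Sharp Poincaré constant on H^1_0(0, 2/3) is C_P = L/π = 2/(3*π), achieved by sin(3*π/2·x).
This is the k = 5 harmonic; the ratio L/(kπ) is strictly less than C_P = L/π, consistent with the sharp inequality ||u||_L² ≤ C_P ||u'||_L².


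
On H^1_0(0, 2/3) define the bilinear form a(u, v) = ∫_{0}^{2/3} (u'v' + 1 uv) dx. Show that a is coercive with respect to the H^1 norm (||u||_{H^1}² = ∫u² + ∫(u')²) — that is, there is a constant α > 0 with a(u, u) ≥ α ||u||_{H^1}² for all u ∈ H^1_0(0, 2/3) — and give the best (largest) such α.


α = 1

Coercivity of a(·,·) on H^1_0(0, 2/3) means a(u, u) ≥ α ||u||_{H^1}² for every u ∈ H^1_0.
The interval has length L = 2/3, and Poincaré/coercivity depend only on L. Here a(u, u) = ∫(u')² + (1)·∫u².
Here c = 1 ≥ 1, so a(u,u) = ∫(u')² + c∫u² ≥ ∫(u')² + ∫u² = ||u||_{H^1}², i.e. α = 1 works. No larger α is possible: a(u,u) ≥ α||u||_{H^1}² means (1−α)∫(u')² ≥ (α−c)∫u², and for the modes u_n = sin(nπ(x−x₀)/L) (x₀ the left endpoint) one has ∫u_n²/∫(u_n')² = (L/(nπ))² → 0, so a(u_n,u_n)/||u_n||_{H^1}² → 1. Hence the optimal constant is α = 1.
Therefore α = 1.


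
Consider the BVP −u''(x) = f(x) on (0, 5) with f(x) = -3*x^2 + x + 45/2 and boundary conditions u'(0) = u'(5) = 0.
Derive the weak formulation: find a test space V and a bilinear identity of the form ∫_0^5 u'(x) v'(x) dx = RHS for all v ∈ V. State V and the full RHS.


V = H^1(0, 5) (no boundary constraint on v; u is determined up to an additive constant); weak form: ∫_0^5 u'v' dx = ∫_0^5 (-3*x^2 + x + 45/2) v dx for all v ∈ V.

Multiply both sides by a test function v and integrate from 0 to 5:
  ∫_0^5 −u''(x) v(x) dx = ∫_0^5 f(x) v(x) dx.
Integrate the LHS by parts once:
  ∫_0^5 −u'' v dx = −[u'(x) v(x)]_0^5 + ∫_0^5 u'(x) v'(x) dx.
Thus ∫_0^5 u'(x) v'(x) dx = ∫_0^5 f(x) v(x) dx + [u'(x) v(x)]_0^5.
Choose V so that boundary terms are either known or forced to vanish.
u has homogeneous Neumann: u'(0) = u'(5) = 0. So [u' v]_0^5 = 0·v(5) − 0·v(0) = 0 for any v; take V = H^1(0, 5).
Weak formulation: find u (satisfying any essential BC) such that ∫_0^5 u'(x) v'(x) dx = ∫_0^5 f v dx for all v ∈ V (homogeneous Neumann, so boundary terms vanish).
Substituting f(x) = -3*x^2 + x + 45/2, the right-hand side is ∫_0^5 (-3*x^2 + x + 45/2) v dx.
Compatibility check (pure Neumann): taking v ≡ 1 ∈ V gives 0 = ∫_0^5 f dx + (0) − (0), i.e. ∫_0^5 f dx must equal u'(0) − u'(5) = 0. Indeed ∫_0^5 (-3*x^2 + x + 45/2) dx = 0, so the data are compatible. The solution is then unique only up to an additive constant (fix it e.g. by requiring ∫_0^5 u dx = 0).


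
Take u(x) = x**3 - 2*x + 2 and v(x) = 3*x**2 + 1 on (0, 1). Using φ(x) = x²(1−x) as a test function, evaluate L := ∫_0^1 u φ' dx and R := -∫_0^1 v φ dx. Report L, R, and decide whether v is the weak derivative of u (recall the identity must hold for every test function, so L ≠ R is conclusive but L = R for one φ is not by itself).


LHS = 1/15, RHS = -11/60. No, v is not the weak derivative of u.

u(x) = x**3 - 2*x + 2, classical derivative u'(x) = 3*x**2 - 2.
φ(x) = x²(1−x), so φ'(x) = x*(2 - 3*x).
Note φ(0) = φ(1) = 0, so the boundary term u·φ vanishes.
LHS = ∫_0^1 u(x) φ'(x) dx = ∫_0^1 (-3*x^5 + 2*x^4 + 6*x^3 - 10*x^2 + 4*x) dx. Term by term:
  ∫_0^1 -3*x^5 dx = -1/2;  ∫_0^1 2*x^4 dx = 2/5;  ∫_0^1 6*x^3 dx = 3/2;
  ∫_0^1 -10*x^2 dx = -10/3;  ∫_0^1 4*x dx = 2.
Sum: -1/2 + 2/5 + 3/2 − 10/3 + 2 = 1/15.
So LHS = 1/15.
∫_0^1 v(x) φ(x) dx = ∫_0^1 (-3*x^5 + 3*x^4 - x^3 + x^2) dx. Term by term:
  ∫_0^1 -3*x^5 dx = -1/2;  ∫_0^1 3*x^4 dx = 3/5;  ∫_0^1 -x^3 dx = -1/4;
  ∫_0^1 x^2 dx = 1/3.
Sum: -1/2 + 3/5 − 1/4 + 1/3 = 11/60.
So RHS = -∫_0^1 v(x) φ(x) dx = -11/60.
LHS − RHS = 1/4 ≠ 0, so the identity fails.
(For a valid weak derivative the identity must hold for EVERY test function, in particular this one. The failure shows v is NOT the weak derivative of u.)
Correct weak derivative would be u'(x) = 3*x**2 - 2.


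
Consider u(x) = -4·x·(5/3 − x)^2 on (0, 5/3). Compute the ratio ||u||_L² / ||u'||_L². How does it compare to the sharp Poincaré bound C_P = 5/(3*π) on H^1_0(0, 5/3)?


||u||_L² / ||u'||_L² = 5*sqrt(14)/42 < C_P = 5/(3*π).

u(x) = -4·x·(5/3 − x)^2, so u'(x) = -12*x^2 + 80*x/3 - 100/9.
u(x) = -4·x·(5/3 − x)^2 vanishes at x = 0 and x = 5/3, so u ∈ H^1_0(0, 5/3). Differentiate via the product rule and integrate the resulting polynomials term by term.
  ∫_0^5/3 u² dx = ∫_0^5/3 (16*x^6 - 320*x^5/3 + 800*x^4/3 - 8000*x^3/27 + 10000*x^2/81) dx. Term by term:
    ∫_0^5/3 16*x^6 dx = 1250000/15309;  ∫_0^5/3 -320*x^5/3 dx = -2500000/6561;  ∫_0^5/3 800*x^4/3 dx = 500000/729;
    ∫_0^5/3 -8000*x^3/27 dx = -1250000/2187;  ∫_0^5/3 10000*x^2/81 dx = 1250000/6561.
  Sum: 1250000/15309 − 2500000/6561 + 500000/729 − 1250000/2187 + 1250000/6561 = 250000/45927.
  ∫_0^5/3 (u')² dx = ∫_0^5/3 (144*x^4 - 640*x^3 + 8800*x^2/9 - 16000*x/27 + 10000/81) dx. Term by term:
    ∫_0^5/3 144*x^4 dx = 10000/27;  ∫_0^5/3 -640*x^3 dx = -100000/81;  ∫_0^5/3 8800*x^2/9 dx = 1100000/729;
    ∫_0^5/3 -16000*x/27 dx = -200000/243;  ∫_0^5/3 10000/81 dx = 50000/243.
  Sum: 10000/27 − 100000/81 + 1100000/729 − 200000/243 + 50000/243 = 20000/729.
∫_0^5/3 u² dx = 250000/45927, so ||u||_L² = 500*sqrt(7)/567.
∫_0^5/3 (u')² dx = 20000/729, so ||u'||_L² = 100*sqrt(2)/27.
Ratio ||u||_L² / ||u'||_L² = 5*sqrt(14)/42.
Sharp Poincaré constant on H^1_0(0, 5/3) is C_P = L/π = 5/(3*π), achieved by sin(3*π/5·x).
A polynomial bump cannot attain the sharp Poincaré constant (only the first sine eigenfunction does), so the ratio is strictly less than C_P, consistent with ||u||_L² ≤ C_P ||u'||_L².


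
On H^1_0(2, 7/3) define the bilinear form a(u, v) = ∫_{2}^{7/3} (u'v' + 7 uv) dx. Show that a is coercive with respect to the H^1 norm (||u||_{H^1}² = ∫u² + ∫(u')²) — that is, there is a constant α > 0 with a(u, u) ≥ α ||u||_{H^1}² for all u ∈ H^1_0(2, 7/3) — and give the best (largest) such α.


α = 1

Coercivity of a(·,·) on H^1_0(2, 7/3) means a(u, u) ≥ α ||u||_{H^1}² for every u ∈ H^1_0.
The interval has length L = 1/3, and Poincaré/coercivity depend only on L. Here a(u, u) = ∫(u')² + (7)·∫u².
Here c = 7 ≥ 1, so a(u,u) = ∫(u')² + c∫u² ≥ ∫(u')² + ∫u² = ||u||_{H^1}², i.e. α = 1 works. No larger α is possible: a(u,u) ≥ α||u||_{H^1}² means (1−α)∫(u')² ≥ (α−c)∫u², and for the modes u_n = sin(nπ(x−x₀)/L) (x₀ the left endpoint) one has ∫u_n²/∫(u_n')² = (L/(nπ))² → 0, so a(u_n,u_n)/||u_n||_{H^1}² → 1. Hence the optimal constant is α = 1.
Therefore α = 1.


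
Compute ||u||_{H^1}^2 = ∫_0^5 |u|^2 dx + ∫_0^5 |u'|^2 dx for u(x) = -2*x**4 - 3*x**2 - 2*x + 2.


||u||_{H^1}^2 = 113778620/63

The H^1 norm (squared) on an interval (0, L) is
  ||u||_{H^1}^2 = ∫_0^L u(x)^2 dx + ∫_0^L u'(x)^2 dx.
Compute u'(x) = -8*x**3 - 6*x - 2.
Then u(x)^2 = 4*x**8 + 12*x**6 + 8*x**5 + x**4 + 12*x**3 - 8*x**2 - 8*x + 4 and u'(x)^2 = 64*x**6 + 96*x**4 + 32*x**3 + 36*x**2 + 24*x + 4.
Integrate each monomial from 0 to 5 using ∫_0^5 c·x^n dx = c·5^(n+1)/(n+1):
  ∫_0^5 u(x)^2 dx = ∫_0^5 (4*x^8 + 12*x^6 + 8*x^5 + x^4 + 12*x^3 - 8*x^2 - 8*x + 4) dx. Term by term:
    ∫_0^5 4*x^8 dx = 7812500/9;  ∫_0^5 12*x^6 dx = 937500/7;  ∫_0^5 8*x^5 dx = 62500/3;
    ∫_0^5 x^4 dx = 625;  ∫_0^5 12*x^3 dx = 1875;  ∫_0^5 -8*x^2 dx = -1000/3;
    ∫_0^5 -8*x dx = -100;  ∫_0^5 4 dx = 20.
  Sum: 7812500/9 + 937500/7 + 62500/3 + 625 + 1875 − 1000/3 − 100 + 20 = 64568960/63.
  ∫_0^5 u'(x)^2 dx = ∫_0^5 (64*x^6 + 96*x^4 + 32*x^3 + 36*x^2 + 24*x + 4) dx. Term by term:
    ∫_0^5 64*x^6 dx = 5000000/7;  ∫_0^5 96*x^4 dx = 60000;  ∫_0^5 32*x^3 dx = 5000;
    ∫_0^5 36*x^2 dx = 1500;  ∫_0^5 24*x dx = 300;  ∫_0^5 4 dx = 20.
  Sum: 5000000/7 + 60000 + 5000 + 1500 + 300 + 20 = 5467740/7.
Adding: ||u||_{H^1}^2 = 64568960/63 + 5467740/7 = 113778620/63.


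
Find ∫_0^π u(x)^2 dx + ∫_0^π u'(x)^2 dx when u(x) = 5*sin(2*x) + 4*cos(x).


||u||_{H^1(0,π)}^2 = 320/3 + 157*π/2

u'(x) = -4*sin(x) + 10*cos(2*x).
Expand u² and (u')² and integrate term by term on (0, π), using: for integers n ≥ 1, ∫_0^π sin²(nx) dx = ∫_0^π cos²(nx) dx = π/2; for n ≠ n', ∫_0^π sin(nx)sin(n'x) dx = ∫_0^π cos(nx)cos(n'x) dx = 0; and by product-to-sum, ∫_0^π sin(nx)cos(n'x) dx = ½∫_0^π [sin((n+n')x) + sin((n−n')x)] dx, which is 0 when n+n' is even and 2n/(n²−n'²) when n+n' is odd (it need not vanish on (0, π)).
  u² squared terms: (4)²·∫cos(x)² dx = 16·π/2 = 8*π;  (5)²·∫sin(2x)² dx = 25·π/2 = 25*π/2.
  u² cross terms: 2·(4)·(5)·∫cos(x)·sin(2x) dx = 40·(4/3) = 160/3.
  So ∫_0^π u² dx = 8*π + 25*π/2 + 160/3 = 160/3 + 41*π/2.
  (u')² squared terms: (-4)²·∫sin(x)² dx = 16·π/2 = 8*π;  (10)²·∫cos(2x)² dx = 100·π/2 = 50*π.
  (u')² cross terms: 2·(-4)·(10)·∫sin(x)·cos(2x) dx = -80·(-2/3) = 160/3.
  So ∫_0^π (u')² dx = 8*π + 50*π + 160/3 = 160/3 + 58*π.
||u||_{H^1}^2 = (160/3 + 41*π/2) + (160/3 + 58*π) = 320/3 + 157*π/2.


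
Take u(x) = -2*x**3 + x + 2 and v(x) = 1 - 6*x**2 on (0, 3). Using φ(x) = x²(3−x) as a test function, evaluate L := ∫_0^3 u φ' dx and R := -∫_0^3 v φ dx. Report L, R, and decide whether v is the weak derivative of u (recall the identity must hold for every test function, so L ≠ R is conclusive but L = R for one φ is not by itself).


LHS = 2781/20, RHS = 2781/20. Yes, v = u' weakly.

u(x) = -2*x**3 + x + 2, classical derivative u'(x) = 1 - 6*x**2.
φ(x) = x²(3−x), so φ'(x) = 3*x*(2 - x).
Note φ(0) = φ(3) = 0, so the boundary term u·φ vanishes.
LHS = ∫_0^3 u(x) φ'(x) dx = ∫_0^3 (6*x^5 - 12*x^4 - 3*x^3 + 12*x) dx. Term by term:
  ∫_0^3 6*x^5 dx = 729;  ∫_0^3 -12*x^4 dx = -2916/5;  ∫_0^3 -3*x^3 dx = -243/4;
  ∫_0^3 12*x dx = 54.
Sum: 729 − 2916/5 − 243/4 + 54 = 2781/20.
So LHS = 2781/20.
∫_0^3 v(x) φ(x) dx = ∫_0^3 (6*x^5 - 18*x^4 - x^3 + 3*x^2) dx. Term by term:
  ∫_0^3 6*x^5 dx = 729;  ∫_0^3 -18*x^4 dx = -4374/5;  ∫_0^3 -x^3 dx = -81/4;
  ∫_0^3 3*x^2 dx = 27.
Sum: 729 − 4374/5 − 81/4 + 27 = -2781/20.
So RHS = -∫_0^3 v(x) φ(x) dx = 2781/20.
LHS = RHS, so the identity holds for this test φ.
Moreover u is smooth here and v(x) = u'(x) = 1 - 6*x**2 pointwise, so the identity holds for every test function. Hence v is the weak derivative of u.


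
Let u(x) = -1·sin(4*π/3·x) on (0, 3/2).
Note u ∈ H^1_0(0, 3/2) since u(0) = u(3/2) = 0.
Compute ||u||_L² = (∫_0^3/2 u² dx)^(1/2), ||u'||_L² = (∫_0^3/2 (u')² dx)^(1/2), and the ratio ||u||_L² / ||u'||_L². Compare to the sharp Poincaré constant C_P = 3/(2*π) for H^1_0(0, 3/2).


||u||_L² / ||u'||_L² = 3/(4*π) < C_P = 3/(2*π).

u(x) = -1·sin(4*π/3·x), so u'(x) = -4*π*cos(4*π*x/3)/3.
Writing u(x) = A·sin(kπx/L) with A = -1 and k = 2, use ∫_0^L sin²(kπx/L) dx = L/2 and ∫_0^L cos²(kπx/L) dx = L/2.
u² = 1·sin²(4*π/3·x) and (u')² = 16*π^2/9·cos²(4*π/3·x), and each of sin², cos² integrates to L/2 = 3/4 over (0, 3/2).
∫_0^3/2 u² dx = 3/4, so ||u||_L² = sqrt(3)/2.
∫_0^3/2 (u')² dx = 4*π^2/3, so ||u'||_L² = 2*sqrt(3)*π/3.
Ratio ||u||_L² / ||u'||_L² = 3/(4*π).
Sharp Poincaré constant on H^1_0(0, 3/2) is C_P = L/π = 3/(2*π), achieved by sin(2*π/3·x).
This is the k = 2 harmonic; the ratio L/(kπ) is strictly less than C_P = L/π, consistent with the sharp inequality ||u||_L² ≤ C_P ||u'||_L².


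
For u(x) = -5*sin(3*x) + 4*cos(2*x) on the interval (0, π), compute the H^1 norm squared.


||u||_{H^1(0,π)}^2 = -240 + 165*π

u'(x) = -8*sin(2*x) - 15*cos(3*x).
Expand u² and (u')² and integrate term by term on (0, π), using: for integers n ≥ 1, ∫_0^π sin²(nx) dx = ∫_0^π cos²(nx) dx = π/2; for n ≠ n', ∫_0^π sin(nx)sin(n'x) dx = ∫_0^π cos(nx)cos(n'x) dx = 0; and by product-to-sum, ∫_0^π sin(nx)cos(n'x) dx = ½∫_0^π [sin((n+n')x) + sin((n−n')x)] dx, which is 0 when n+n' is even and 2n/(n²−n'²) when n+n' is odd (it need not vanish on (0, π)).
  u² squared terms: (-5)²·∫sin(3x)² dx = 25·π/2 = 25*π/2;  (4)²·∫cos(2x)² dx = 16·π/2 = 8*π.
  u² cross terms: 2·(-5)·(4)·∫sin(3x)·cos(2x) dx = -40·(6/5) = -48.
  So ∫_0^π u² dx = 25*π/2 + 8*π − 48 = -48 + 41*π/2.
  (u')² squared terms: (-15)²·∫cos(3x)² dx = 225·π/2 = 225*π/2;  (-8)²·∫sin(2x)² dx = 64·π/2 = 32*π.
  (u')² cross terms: 2·(-15)·(-8)·∫cos(3x)·sin(2x) dx = 240·(-4/5) = -192.
  So ∫_0^π (u')² dx = 225*π/2 + 32*π − 192 = -192 + 289*π/2.
||u||_{H^1}^2 = (-48 + 41*π/2) + (-192 + 289*π/2) = -240 + 165*π.


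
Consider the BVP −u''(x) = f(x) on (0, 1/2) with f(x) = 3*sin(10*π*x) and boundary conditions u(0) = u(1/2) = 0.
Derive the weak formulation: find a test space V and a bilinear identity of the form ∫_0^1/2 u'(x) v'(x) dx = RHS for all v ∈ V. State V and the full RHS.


V = H^1_0(0, 1/2) (so v(0) = v(1/2) = 0); weak form: ∫_0^1/2 u'v' dx = ∫_0^1/2 (3*sin(10*π*x)) v dx for all v ∈ V.

Multiply both sides by a test function v and integrate from 0 to 1/2:
  ∫_0^1/2 −u''(x) v(x) dx = ∫_0^1/2 f(x) v(x) dx.
Integrate the LHS by parts once:
  ∫_0^1/2 −u'' v dx = −[u'(x) v(x)]_0^1/2 + ∫_0^1/2 u'(x) v'(x) dx.
Thus ∫_0^1/2 u'(x) v'(x) dx = ∫_0^1/2 f(x) v(x) dx + [u'(x) v(x)]_0^1/2.
Choose V so that boundary terms are either known or forced to vanish.
u is Dirichlet: u(0) = u(1/2) = 0. Let V = H^1_0(0, 1/2); then v(0) = v(1/2) = 0, and [u' v]_0^1/2 = 0.
Weak formulation: find u (satisfying any essential BC) such that ∫_0^1/2 u'(x) v'(x) dx = ∫_0^1/2 f v dx for all v ∈ V.
Substituting f(x) = 3*sin(10*π*x), the right-hand side is ∫_0^1/2 (3*sin(10*π*x)) v dx.


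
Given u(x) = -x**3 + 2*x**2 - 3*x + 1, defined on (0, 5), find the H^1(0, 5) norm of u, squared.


||u||_{H^1}^2 = 349225/42

The H^1 norm (squared) on an interval (0, L) is
  ||u||_{H^1}^2 = ∫_0^L u(x)^2 dx + ∫_0^L u'(x)^2 dx.
Compute u'(x) = -3*x**2 + 4*x - 3.
Then u(x)^2 = x**6 - 4*x**5 + 10*x**4 - 14*x**3 + 13*x**2 - 6*x + 1 and u'(x)^2 = 9*x**4 - 24*x**3 + 34*x**2 - 24*x + 9.
Integrate each monomial from 0 to 5 using ∫_0^5 c·x^n dx = c·5^(n+1)/(n+1):
  ∫_0^5 u(x)^2 dx = ∫_0^5 (x^6 - 4*x^5 + 10*x^4 - 14*x^3 + 13*x^2 - 6*x + 1) dx. Term by term:
    ∫_0^5 x^6 dx = 78125/7;  ∫_0^5 -4*x^5 dx = -31250/3;  ∫_0^5 10*x^4 dx = 6250;
    ∫_0^5 -14*x^3 dx = -4375/2;  ∫_0^5 13*x^2 dx = 1625/3;  ∫_0^5 -6*x dx = -75;
    ∫_0^5 1 dx = 5.
  Sum: 78125/7 − 31250/3 + 6250 − 4375/2 + 1625/3 − 75 + 5 = 73895/14.
  ∫_0^5 u'(x)^2 dx = ∫_0^5 (9*x^4 - 24*x^3 + 34*x^2 - 24*x + 9) dx. Term by term:
    ∫_0^5 9*x^4 dx = 5625;  ∫_0^5 -24*x^3 dx = -3750;  ∫_0^5 34*x^2 dx = 4250/3;
    ∫_0^5 -24*x dx = -300;  ∫_0^5 9 dx = 45.
  Sum: 5625 − 3750 + 4250/3 − 300 + 45 = 9110/3.
Adding: ||u||_{H^1}^2 = 73895/14 + 9110/3 = 349225/42.


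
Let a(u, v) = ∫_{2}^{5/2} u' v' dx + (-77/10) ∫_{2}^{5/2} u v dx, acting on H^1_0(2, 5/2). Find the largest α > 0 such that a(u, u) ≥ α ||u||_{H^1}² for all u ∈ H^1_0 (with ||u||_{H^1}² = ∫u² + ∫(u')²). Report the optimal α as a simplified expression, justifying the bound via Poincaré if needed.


α = (-77 + 40*π^2)/(10*(1 + 4*π^2))

Coercivity of a(·,·) on H^1_0(2, 5/2) means a(u, u) ≥ α ||u||_{H^1}² for every u ∈ H^1_0.
The interval has length L = 1/2, and Poincaré/coercivity depend only on L. Here a(u, u) = ∫(u')² + (-77/10)·∫u².
Here c = -77/10 < 0 with |c| < (π/L)² = 4*π^2, so coercivity still holds. The condition a(u,u) ≥ α||u||_{H^1}² reads (1−α)∫(u')² ≥ (α−c)∫u². Any admissible α is ≤ 1 (rapidly oscillating u have ∫u²/∫(u')² → 0), and α = 1 would force 0 ≥ (1−c)∫u², impossible since c < 1; so 1−α > 0. By the sharp Poincaré inequality on H^1_0 of an interval of length L, ∫(u')² ≥ (π/L)²∫u² with equality for the first sine mode sin(π(x−x₀)/L) (x₀ the left endpoint), so the inequality holds for all u iff (1−α)(π/L)² ≥ α − c, i.e. α ≤ ((π/L)² + c)/((π/L)² + 1) = (1 + c(L/π)²)/(1 + (L/π)²). (Direct route, valid since c ≤ 0: Poincaré gives c∫u² ≥ c(L/π)²∫(u')², so a(u,u) ≥ (1 + c(L/π)²)∫(u')², while ||u||_{H^1}² ≤ (1 + (L/π)²)∫(u')²; dividing yields the same α.) With (π/L)² = 4*π^2 and c = -77/10, the largest admissible constant is α = ((π/L)² + c)/((π/L)² + 1).
Simplifying, α = (-77 + 40*π^2)/(10*(1 + 4*π^2)).


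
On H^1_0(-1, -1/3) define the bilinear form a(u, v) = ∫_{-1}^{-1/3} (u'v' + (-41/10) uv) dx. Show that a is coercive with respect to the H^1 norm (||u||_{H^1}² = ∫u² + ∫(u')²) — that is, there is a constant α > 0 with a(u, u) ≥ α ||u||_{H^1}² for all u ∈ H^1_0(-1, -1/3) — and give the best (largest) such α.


α = (-82 + 45*π^2)/(5*(4 + 9*π^2))

Coercivity of a(·,·) on H^1_0(-1, -1/3) means a(u, u) ≥ α ||u||_{H^1}² for every u ∈ H^1_0.
The interval has length L = 2/3, and Poincaré/coercivity depend only on L. Here a(u, u) = ∫(u')² + (-41/10)·∫u².
Here c = -41/10 < 0 with |c| < (π/L)² = 9*π^2/4, so coercivity still holds. The condition a(u,u) ≥ α||u||_{H^1}² reads (1−α)∫(u')² ≥ (α−c)∫u². Any admissible α is ≤ 1 (rapidly oscillating u have ∫u²/∫(u')² → 0), and α = 1 would force 0 ≥ (1−c)∫u², impossible since c < 1; so 1−α > 0. By the sharp Poincaré inequality on H^1_0 of an interval of length L, ∫(u')² ≥ (π/L)²∫u² with equality for the first sine mode sin(π(x−x₀)/L) (x₀ the left endpoint), so the inequality holds for all u iff (1−α)(π/L)² ≥ α − c, i.e. α ≤ ((π/L)² + c)/((π/L)² + 1) = (1 + c(L/π)²)/(1 + (L/π)²). (Direct route, valid since c ≤ 0: Poincaré gives c∫u² ≥ c(L/π)²∫(u')², so a(u,u) ≥ (1 + c(L/π)²)∫(u')², while ||u||_{H^1}² ≤ (1 + (L/π)²)∫(u')²; dividing yields the same α.) With (π/L)² = 9*π^2/4 and c = -41/10, the largest admissible constant is α = ((π/L)² + c)/((π/L)² + 1).
Simplifying, α = (-82 + 45*π^2)/(5*(4 + 9*π^2)).


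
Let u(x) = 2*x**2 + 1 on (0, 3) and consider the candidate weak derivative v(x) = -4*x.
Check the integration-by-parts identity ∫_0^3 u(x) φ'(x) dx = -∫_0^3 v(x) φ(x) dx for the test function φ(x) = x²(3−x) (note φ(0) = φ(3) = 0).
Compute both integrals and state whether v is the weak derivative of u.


LHS = -243/5, RHS = 243/5. No, v is not the weak derivative of u.

u(x) = 2*x**2 + 1, classical derivative u'(x) = 4*x.
φ(x) = x²(3−x), so φ'(x) = 3*x*(2 - x).
Note φ(0) = φ(3) = 0, so the boundary term u·φ vanishes.
LHS = ∫_0^3 u(x) φ'(x) dx = ∫_0^3 (-6*x^4 + 12*x^3 - 3*x^2 + 6*x) dx. Term by term:
  ∫_0^3 -6*x^4 dx = -1458/5;  ∫_0^3 12*x^3 dx = 243;  ∫_0^3 -3*x^2 dx = -27;
  ∫_0^3 6*x dx = 27.
Sum: -1458/5 + 243 − 27 + 27 = -243/5.
So LHS = -243/5.
∫_0^3 v(x) φ(x) dx = ∫_0^3 (4*x^4 - 12*x^3) dx. Term by term:
  ∫_0^3 4*x^4 dx = 972/5;  ∫_0^3 -12*x^3 dx = -243.
Sum: 972/5 − 243 = -243/5.
So RHS = -∫_0^3 v(x) φ(x) dx = 243/5.
LHS − RHS = -486/5 ≠ 0, so the identity fails.
(For a valid weak derivative the identity must hold for EVERY test function, in particular this one. The failure shows v is NOT the weak derivative of u.)
Correct weak derivative would be u'(x) = 4*x.


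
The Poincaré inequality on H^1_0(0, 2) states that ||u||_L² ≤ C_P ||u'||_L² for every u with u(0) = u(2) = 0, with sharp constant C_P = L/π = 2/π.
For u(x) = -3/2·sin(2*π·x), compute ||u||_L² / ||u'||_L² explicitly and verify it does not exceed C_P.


||u||_L² / ||u'||_L² = 1/(2*π) < C_P = 2/π.

u(x) = -3/2·sin(2*π·x), so u'(x) = -3*π*cos(2*π*x).
Writing u(x) = A·sin(kπx/L) with A = -3/2 and k = 4, use ∫_0^L sin²(kπx/L) dx = L/2 and ∫_0^L cos²(kπx/L) dx = L/2.
u² = 9/4·sin²(2*π·x) and (u')² = 9*π^2·cos²(2*π·x), and each of sin², cos² integrates to L/2 = 1 over (0, 2).
∫_0^2 u² dx = 9/4, so ||u||_L² = 3/2.
∫_0^2 (u')² dx = 9*π^2, so ||u'||_L² = 3*π.
Ratio ||u||_L² / ||u'||_L² = 1/(2*π).
Sharp Poincaré constant on H^1_0(0, 2) is C_P = L/π = 2/π, achieved by sin(π/2·x).
This is the k = 4 harmonic; the ratio L/(kπ) is strictly less than C_P = L/π, consistent with the sharp inequality ||u||_L² ≤ C_P ||u'||_L².


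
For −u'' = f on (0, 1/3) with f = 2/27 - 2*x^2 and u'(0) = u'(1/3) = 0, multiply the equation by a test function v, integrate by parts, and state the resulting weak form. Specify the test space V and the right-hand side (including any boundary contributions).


V = H^1(0, 1/3) (no boundary constraint on v; u is determined up to an additive constant); weak form: ∫_0^1/3 u'v' dx = ∫_0^1/3 (2/27 - 2*x^2) v dx for all v ∈ V.

Multiply both sides by a test function v and integrate from 0 to 1/3:
  ∫_0^1/3 −u''(x) v(x) dx = ∫_0^1/3 f(x) v(x) dx.
Integrate the LHS by parts once:
  ∫_0^1/3 −u'' v dx = −[u'(x) v(x)]_0^1/3 + ∫_0^1/3 u'(x) v'(x) dx.
Thus ∫_0^1/3 u'(x) v'(x) dx = ∫_0^1/3 f(x) v(x) dx + [u'(x) v(x)]_0^1/3.
Choose V so that boundary terms are either known or forced to vanish.
u has homogeneous Neumann: u'(0) = u'(1/3) = 0. So [u' v]_0^1/3 = 0·v(1/3) − 0·v(0) = 0 for any v; take V = H^1(0, 1/3).
Weak formulation: find u (satisfying any essential BC) such that ∫_0^1/3 u'(x) v'(x) dx = ∫_0^1/3 f v dx for all v ∈ V (homogeneous Neumann, so boundary terms vanish).
Substituting f(x) = 2/27 - 2*x^2, the right-hand side is ∫_0^1/3 (2/27 - 2*x^2) v dx.
Compatibility check (pure Neumann): taking v ≡ 1 ∈ V gives 0 = ∫_0^1/3 f dx + (0) − (0), i.e. ∫_0^1/3 f dx must equal u'(0) − u'(1/3) = 0. Indeed ∫_0^1/3 (2/27 - 2*x^2) dx = 0, so the data are compatible. The solution is then unique only up to an additive constant (fix it e.g. by requiring ∫_0^1/3 u dx = 0).


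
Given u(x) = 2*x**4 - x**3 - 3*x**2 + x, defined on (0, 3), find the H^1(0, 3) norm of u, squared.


||u||_{H^1}^2 = 102765/7

The H^1 norm (squared) on an interval (0, L) is
  ||u||_{H^1}^2 = ∫_0^L u(x)^2 dx + ∫_0^L u'(x)^2 dx.
Compute u'(x) = 8*x**3 - 3*x**2 - 6*x + 1.
Then u(x)^2 = 4*x**8 - 4*x**7 - 11*x**6 + 10*x**5 + 7*x**4 - 6*x**3 + x**2 and u'(x)^2 = 64*x**6 - 48*x**5 - 87*x**4 + 52*x**3 + 30*x**2 - 12*x + 1.
Integrate each monomial from 0 to 3 using ∫_0^3 c·x^n dx = c·3^(n+1)/(n+1):
  ∫_0^3 u(x)^2 dx = ∫_0^3 (4*x^8 - 4*x^7 - 11*x^6 + 10*x^5 + 7*x^4 - 6*x^3 + x^2) dx. Term by term:
    ∫_0^3 4*x^8 dx = 8748;  ∫_0^3 -4*x^7 dx = -6561/2;  ∫_0^3 -11*x^6 dx = -24057/7;
    ∫_0^3 10*x^5 dx = 1215;  ∫_0^3 7*x^4 dx = 1701/5;  ∫_0^3 -6*x^3 dx = -243/2;
    ∫_0^3 x^2 dx = 9.
  Sum: 8748 − 6561/2 − 24057/7 + 1215 + 1701/5 − 243/2 + 9 = 121572/35.
  ∫_0^3 u'(x)^2 dx = ∫_0^3 (64*x^6 - 48*x^5 - 87*x^4 + 52*x^3 + 30*x^2 - 12*x + 1) dx. Term by term:
    ∫_0^3 64*x^6 dx = 139968/7;  ∫_0^3 -48*x^5 dx = -5832;  ∫_0^3 -87*x^4 dx = -21141/5;
    ∫_0^3 52*x^3 dx = 1053;  ∫_0^3 30*x^2 dx = 270;  ∫_0^3 -12*x dx = -54;
    ∫_0^3 1 dx = 3.
  Sum: 139968/7 − 5832 − 21141/5 + 1053 + 270 − 54 + 3 = 392253/35.
Adding: ||u||_{H^1}^2 = 121572/35 + 392253/35 = 102765/7.


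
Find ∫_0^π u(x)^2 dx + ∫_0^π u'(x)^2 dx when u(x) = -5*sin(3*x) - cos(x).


||u||_{H^1(0,π)}^2 = 126*π

u'(x) = sin(x) - 15*cos(3*x).
Expand u² and (u')² and integrate term by term on (0, π), using: for integers n ≥ 1, ∫_0^π sin²(nx) dx = ∫_0^π cos²(nx) dx = π/2; for n ≠ n', ∫_0^π sin(nx)sin(n'x) dx = ∫_0^π cos(nx)cos(n'x) dx = 0; and by product-to-sum, ∫_0^π sin(nx)cos(n'x) dx = ½∫_0^π [sin((n+n')x) + sin((n−n')x)] dx, which is 0 when n+n' is even and 2n/(n²−n'²) when n+n' is odd (it need not vanish on (0, π)).
  u² squared terms: (-1)²·∫cos(x)² dx = 1·π/2 = π/2;  (-5)²·∫sin(3x)² dx = 25·π/2 = 25*π/2.
  u² cross terms: 2·(-1)·(-5)·∫cos(x)·sin(3x) dx = 10·(0) = 0.
  So ∫_0^π u² dx = π/2 + 25*π/2 + 0 = 13*π.
  (u')² squared terms: (-15)²·∫cos(3x)² dx = 225·π/2 = 225*π/2;  (1)²·∫sin(x)² dx = 1·π/2 = π/2.
  (u')² cross terms: 2·(-15)·(1)·∫cos(3x)·sin(x) dx = -30·(0) = 0.
  So ∫_0^π (u')² dx = 225*π/2 + π/2 + 0 = 113*π.
||u||_{H^1}^2 = (13*π) + (113*π) = 126*π.


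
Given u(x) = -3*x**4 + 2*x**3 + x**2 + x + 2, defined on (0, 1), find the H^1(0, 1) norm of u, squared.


||u||_{H^1}^2 = 1066/105

The H^1 norm (squared) on an interval (0, L) is
  ||u||_{H^1}^2 = ∫_0^L u(x)^2 dx + ∫_0^L u'(x)^2 dx.
Compute u'(x) = -12*x**3 + 6*x**2 + 2*x + 1.
Then u(x)^2 = 9*x**8 - 12*x**7 - 2*x**6 - 2*x**5 - 7*x**4 + 10*x**3 + 5*x**2 + 4*x + 4 and u'(x)^2 = 144*x**6 - 144*x**5 - 12*x**4 + 16*x**2 + 4*x + 1.
Integrate each monomial from 0 to 1 using ∫_0^1 c·x^n dx = c·1^(n+1)/(n+1):
  ∫_0^1 u(x)^2 dx = ∫_0^1 (9*x^8 - 12*x^7 - 2*x^6 - 2*x^5 - 7*x^4 + 10*x^3 + 5*x^2 + 4*x + 4) dx. Term by term:
    ∫_0^1 9*x^8 dx = 1;  ∫_0^1 -12*x^7 dx = -3/2;  ∫_0^1 -2*x^6 dx = -2/7;
    ∫_0^1 -2*x^5 dx = -1/3;  ∫_0^1 -7*x^4 dx = -7/5;  ∫_0^1 10*x^3 dx = 5/2;
    ∫_0^1 5*x^2 dx = 5/3;  ∫_0^1 4*x dx = 2;  ∫_0^1 4 dx = 4.
  Sum: 1 − 3/2 − 2/7 − 1/3 − 7/5 + 5/2 + 5/3 + 2 + 4 = 803/105.
  ∫_0^1 u'(x)^2 dx = ∫_0^1 (144*x^6 - 144*x^5 - 12*x^4 + 16*x^2 + 4*x + 1) dx. Term by term:
    ∫_0^1 144*x^6 dx = 144/7;  ∫_0^1 -144*x^5 dx = -24;  ∫_0^1 -12*x^4 dx = -12/5;
    ∫_0^1 16*x^2 dx = 16/3;  ∫_0^1 4*x dx = 2;  ∫_0^1 1 dx = 1.
  Sum: 144/7 − 24 − 12/5 + 16/3 + 2 + 1 = 263/105.
Adding: ||u||_{H^1}^2 = 803/105 + 263/105 = 1066/105.
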